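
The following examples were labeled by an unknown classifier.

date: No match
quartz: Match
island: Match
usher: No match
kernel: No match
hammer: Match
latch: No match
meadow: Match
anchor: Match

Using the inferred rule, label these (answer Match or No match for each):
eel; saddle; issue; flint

No match, Match, No match, No match

A rule that fits every label: length 6 AND contains 'a' — true of each 'Match' example, false of each 'No match' one.
eel → length 3, no 'a' → No match.
saddle → length 6, has 'a' → Match.
issue → length 5, no 'a' → No match.
flint → length 5, no 'a' → No match.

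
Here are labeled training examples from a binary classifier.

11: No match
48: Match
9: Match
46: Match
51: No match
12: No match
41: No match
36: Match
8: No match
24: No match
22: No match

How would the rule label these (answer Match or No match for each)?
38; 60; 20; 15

Match, No match, No match, No match

A rule that fits every label: digit sum ≥ 9 — true of each 'Match' example, false of each 'No match' one.
38 — digit sum 3+8 = 11, hence Match. 60 — digit sum 6+0 = 6, hence No match. 20 — digit sum 2+0 = 2, hence No match. 15 — digit sum 1+5 = 6, hence No match.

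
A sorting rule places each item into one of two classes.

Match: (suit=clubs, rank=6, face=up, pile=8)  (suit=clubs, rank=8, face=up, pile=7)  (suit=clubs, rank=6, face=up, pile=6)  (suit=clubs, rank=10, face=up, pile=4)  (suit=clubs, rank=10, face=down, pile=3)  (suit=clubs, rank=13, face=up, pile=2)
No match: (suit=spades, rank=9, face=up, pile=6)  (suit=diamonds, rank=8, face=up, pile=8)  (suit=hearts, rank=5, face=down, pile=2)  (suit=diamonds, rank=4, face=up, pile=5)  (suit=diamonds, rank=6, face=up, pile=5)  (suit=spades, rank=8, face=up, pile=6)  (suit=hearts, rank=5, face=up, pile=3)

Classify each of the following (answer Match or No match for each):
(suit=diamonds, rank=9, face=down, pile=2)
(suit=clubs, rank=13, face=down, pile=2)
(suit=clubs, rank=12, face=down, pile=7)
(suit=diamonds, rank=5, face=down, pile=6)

No match, Match, Match, No match

The pattern is that an item is 'Match' exactly when: suit is clubs.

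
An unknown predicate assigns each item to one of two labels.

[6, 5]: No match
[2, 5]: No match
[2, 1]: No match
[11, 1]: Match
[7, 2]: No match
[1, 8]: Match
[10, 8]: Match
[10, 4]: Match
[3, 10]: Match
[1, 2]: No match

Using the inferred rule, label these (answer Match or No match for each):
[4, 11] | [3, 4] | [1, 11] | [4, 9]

Match, No match, Match, Match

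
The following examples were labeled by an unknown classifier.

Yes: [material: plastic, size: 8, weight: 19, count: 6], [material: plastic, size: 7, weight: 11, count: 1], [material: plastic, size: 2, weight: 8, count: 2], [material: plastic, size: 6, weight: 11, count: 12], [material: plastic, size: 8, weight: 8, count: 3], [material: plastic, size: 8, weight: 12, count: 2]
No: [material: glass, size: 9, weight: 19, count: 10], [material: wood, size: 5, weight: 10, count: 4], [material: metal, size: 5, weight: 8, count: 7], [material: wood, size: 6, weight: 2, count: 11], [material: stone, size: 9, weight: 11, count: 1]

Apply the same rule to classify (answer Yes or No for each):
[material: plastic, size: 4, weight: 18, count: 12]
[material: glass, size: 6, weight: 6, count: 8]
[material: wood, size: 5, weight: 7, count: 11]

Yes, No, No

Comparing the two groups points to one rule — material is plastic.
Yes: [material: plastic, size: 4, weight: 18, count: 12], since material is plastic. No: [material: glass, size: 6, weight: 6, count: 8], since material is glass. No: [material: wood, size: 5, weight: 7, count: 11], since material is wood.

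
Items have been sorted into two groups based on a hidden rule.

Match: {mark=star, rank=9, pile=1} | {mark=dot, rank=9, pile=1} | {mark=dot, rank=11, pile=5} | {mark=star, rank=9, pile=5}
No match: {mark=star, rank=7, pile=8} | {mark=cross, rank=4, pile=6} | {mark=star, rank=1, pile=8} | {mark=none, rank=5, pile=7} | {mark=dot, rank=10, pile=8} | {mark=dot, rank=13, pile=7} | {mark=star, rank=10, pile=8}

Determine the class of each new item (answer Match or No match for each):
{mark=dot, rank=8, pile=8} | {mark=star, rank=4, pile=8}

No match, No match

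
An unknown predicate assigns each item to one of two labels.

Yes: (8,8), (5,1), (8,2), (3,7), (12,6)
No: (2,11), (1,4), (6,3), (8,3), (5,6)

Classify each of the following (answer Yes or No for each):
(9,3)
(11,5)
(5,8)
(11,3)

Yes, Yes, No, Yes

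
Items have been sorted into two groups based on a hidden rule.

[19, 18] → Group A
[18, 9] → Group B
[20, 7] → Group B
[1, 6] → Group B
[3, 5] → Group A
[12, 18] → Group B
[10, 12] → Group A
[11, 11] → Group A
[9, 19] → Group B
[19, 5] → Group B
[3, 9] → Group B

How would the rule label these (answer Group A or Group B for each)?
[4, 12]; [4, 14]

A rule that fits every label: |first − second| ≤ 2 — true of each 'Group A' example, false of each 'Group B' one.
Group B: [4, 12], since |4−12| = 8. Group B: [4, 14], since |4−14| = 10.

Group B, Group B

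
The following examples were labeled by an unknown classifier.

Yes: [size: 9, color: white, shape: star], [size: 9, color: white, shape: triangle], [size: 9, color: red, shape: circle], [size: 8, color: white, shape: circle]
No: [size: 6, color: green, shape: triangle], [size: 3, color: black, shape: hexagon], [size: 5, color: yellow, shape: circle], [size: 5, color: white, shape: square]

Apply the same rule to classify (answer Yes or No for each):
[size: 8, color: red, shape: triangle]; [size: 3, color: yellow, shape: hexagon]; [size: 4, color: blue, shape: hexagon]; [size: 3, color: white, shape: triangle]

The classifier is using: size ≥ 8.

Yes, No, No, No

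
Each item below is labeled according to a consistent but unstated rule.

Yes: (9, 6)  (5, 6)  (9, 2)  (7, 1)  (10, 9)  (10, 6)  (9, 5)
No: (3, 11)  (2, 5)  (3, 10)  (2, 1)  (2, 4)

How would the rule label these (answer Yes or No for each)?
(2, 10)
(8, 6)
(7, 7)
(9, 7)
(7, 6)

The pattern is that an item is 'Yes' exactly when: first ≥ 4.
(2, 10) — first 2, hence No.
(8, 6) — first 8, hence Yes.
(7, 7) — first 7, hence Yes.
(9, 7) — first 9, hence Yes.
(7, 6) — first 7, hence Yes.

No, Yes, Yes, Yes, Yes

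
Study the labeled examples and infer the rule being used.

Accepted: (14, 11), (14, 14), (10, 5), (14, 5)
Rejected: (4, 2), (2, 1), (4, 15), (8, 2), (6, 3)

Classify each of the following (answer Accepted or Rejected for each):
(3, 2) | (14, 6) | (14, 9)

The pattern is that an item is 'Accepted' exactly when: first ≥ 10.
(3, 2): first 3, does not satisfy this → Rejected. (14, 6): first 14, has this property → Accepted. (14, 9): first 14, has this property → Accepted.

Rejected, Accepted, Accepted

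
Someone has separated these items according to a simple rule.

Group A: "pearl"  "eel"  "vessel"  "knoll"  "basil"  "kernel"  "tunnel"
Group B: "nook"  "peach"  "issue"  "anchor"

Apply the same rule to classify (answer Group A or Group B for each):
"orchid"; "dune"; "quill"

The rule appears to be: contains 'l'.
"orchid" — no 'l', hence Group B. "dune" — no 'l', hence Group B. "quill" — has 'l', hence Group A.

Group B, Group B, Group A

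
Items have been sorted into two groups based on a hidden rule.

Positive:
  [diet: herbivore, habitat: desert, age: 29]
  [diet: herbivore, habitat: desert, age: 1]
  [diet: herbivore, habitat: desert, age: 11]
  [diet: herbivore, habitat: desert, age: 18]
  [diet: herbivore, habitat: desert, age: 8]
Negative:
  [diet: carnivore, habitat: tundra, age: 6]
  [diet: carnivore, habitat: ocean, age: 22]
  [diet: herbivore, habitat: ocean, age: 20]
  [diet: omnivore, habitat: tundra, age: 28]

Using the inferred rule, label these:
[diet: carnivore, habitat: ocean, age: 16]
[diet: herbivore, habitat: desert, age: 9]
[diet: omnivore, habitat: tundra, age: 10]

The common property of the 'Positive' items is: habitat is desert. No 'Negative' item has it.
[diet: carnivore, habitat: ocean, age: 16] → habitat is ocean → Negative.
[diet: herbivore, habitat: desert, age: 9] → habitat is desert → Positive.
[diet: omnivore, habitat: tundra, age: 10] → habitat is tundra → Negative.

Negative, Positive, Negative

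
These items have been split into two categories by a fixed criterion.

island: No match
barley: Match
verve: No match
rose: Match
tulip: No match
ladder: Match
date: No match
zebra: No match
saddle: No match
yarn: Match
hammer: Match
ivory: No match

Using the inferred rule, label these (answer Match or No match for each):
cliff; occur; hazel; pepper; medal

No match, No match, No match, Match, No match

The common property of the 'Match' items is: even length AND contains 'r'. No 'No match' item has it.
cliff: length 5, no 'r', does not fit → No match. occur: length 5, has 'r', does not fit → No match. hazel: length 5, no 'r', does not fit → No match. pepper: length 6, has 'r', checks out → Match. medal: length 5, no 'r', does not fit → No match.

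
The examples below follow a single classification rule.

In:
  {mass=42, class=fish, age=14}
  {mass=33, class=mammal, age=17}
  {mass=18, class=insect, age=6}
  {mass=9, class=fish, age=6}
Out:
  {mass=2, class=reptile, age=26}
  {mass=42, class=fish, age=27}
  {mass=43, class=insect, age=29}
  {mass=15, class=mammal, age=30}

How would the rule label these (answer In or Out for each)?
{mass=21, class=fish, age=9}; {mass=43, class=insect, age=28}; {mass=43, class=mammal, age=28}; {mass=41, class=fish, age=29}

The distinguishing property — age ≤ 17 — holds for all the 'In' cases and none of the 'Out' cases.
{mass=21, class=fish, age=9}: In (age = 9).
{mass=43, class=insect, age=28}: Out (age = 28).
{mass=43, class=mammal, age=28}: Out (age = 28).
{mass=41, class=fish, age=29}: Out (age = 29).

In, Out, Out, Out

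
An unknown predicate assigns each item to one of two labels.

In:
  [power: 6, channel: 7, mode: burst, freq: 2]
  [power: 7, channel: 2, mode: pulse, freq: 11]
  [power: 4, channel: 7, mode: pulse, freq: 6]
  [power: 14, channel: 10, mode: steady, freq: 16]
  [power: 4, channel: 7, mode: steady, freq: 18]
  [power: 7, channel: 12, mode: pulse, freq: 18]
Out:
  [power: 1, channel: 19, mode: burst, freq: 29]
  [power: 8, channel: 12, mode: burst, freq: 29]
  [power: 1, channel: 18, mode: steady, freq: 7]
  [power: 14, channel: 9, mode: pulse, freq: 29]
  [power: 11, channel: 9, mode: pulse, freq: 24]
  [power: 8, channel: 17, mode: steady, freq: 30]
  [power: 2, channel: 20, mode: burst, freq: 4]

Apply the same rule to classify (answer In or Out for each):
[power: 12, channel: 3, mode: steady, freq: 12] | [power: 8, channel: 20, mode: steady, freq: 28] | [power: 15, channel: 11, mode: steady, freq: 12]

In, Out, In

The pattern is that an item is 'In' exactly when: power ≥ 4 AND freq ≤ 18.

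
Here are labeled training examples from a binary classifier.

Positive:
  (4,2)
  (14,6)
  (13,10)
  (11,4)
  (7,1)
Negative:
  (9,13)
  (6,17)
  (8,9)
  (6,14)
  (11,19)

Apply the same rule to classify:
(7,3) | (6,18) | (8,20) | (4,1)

Positive, Negative, Negative, Positive

The pattern is that an item is 'Positive' exactly when: first > second.
Positive: (7,3), since 7 > 3.
Negative: (6,18), since 6 < 18.
Negative: (8,20), since 8 < 20.
Positive: (4,1), since 4 > 1.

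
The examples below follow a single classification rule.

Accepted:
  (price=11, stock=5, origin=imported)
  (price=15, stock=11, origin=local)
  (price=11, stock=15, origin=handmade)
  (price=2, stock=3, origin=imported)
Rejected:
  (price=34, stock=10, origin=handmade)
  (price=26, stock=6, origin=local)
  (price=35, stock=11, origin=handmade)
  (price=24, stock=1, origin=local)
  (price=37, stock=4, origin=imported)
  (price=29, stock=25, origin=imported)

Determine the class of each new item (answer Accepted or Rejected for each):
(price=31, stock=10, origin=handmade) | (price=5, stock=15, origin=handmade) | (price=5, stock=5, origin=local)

The simplest hypothesis consistent with all the labels is: price ≤ 15.
(price=31, stock=10, origin=handmade): Rejected (price = 31).
(price=5, stock=15, origin=handmade): Accepted (price = 5).
(price=5, stock=5, origin=local): Accepted (price = 5).

Rejected, Accepted, Accepted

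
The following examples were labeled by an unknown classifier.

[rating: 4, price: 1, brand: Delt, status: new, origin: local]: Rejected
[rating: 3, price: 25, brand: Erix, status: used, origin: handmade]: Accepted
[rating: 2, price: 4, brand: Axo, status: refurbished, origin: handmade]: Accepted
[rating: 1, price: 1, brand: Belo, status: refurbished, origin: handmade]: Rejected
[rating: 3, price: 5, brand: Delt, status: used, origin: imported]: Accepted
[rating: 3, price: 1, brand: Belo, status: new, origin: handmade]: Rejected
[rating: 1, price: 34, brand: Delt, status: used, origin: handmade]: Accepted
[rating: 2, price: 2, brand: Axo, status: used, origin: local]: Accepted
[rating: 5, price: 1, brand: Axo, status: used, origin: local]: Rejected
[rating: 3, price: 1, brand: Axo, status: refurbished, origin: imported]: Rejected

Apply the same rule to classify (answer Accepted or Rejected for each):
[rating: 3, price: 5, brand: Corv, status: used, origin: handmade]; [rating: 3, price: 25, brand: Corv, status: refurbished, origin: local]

The simplest hypothesis consistent with all the labels is: price ≥ 2.
[rating: 3, price: 5, brand: Corv, status: used, origin: handmade]: price = 5, matches → Accepted. [rating: 3, price: 25, brand: Corv, status: refurbished, origin: local]: price = 25, matches → Accepted.

Accepted, Accepted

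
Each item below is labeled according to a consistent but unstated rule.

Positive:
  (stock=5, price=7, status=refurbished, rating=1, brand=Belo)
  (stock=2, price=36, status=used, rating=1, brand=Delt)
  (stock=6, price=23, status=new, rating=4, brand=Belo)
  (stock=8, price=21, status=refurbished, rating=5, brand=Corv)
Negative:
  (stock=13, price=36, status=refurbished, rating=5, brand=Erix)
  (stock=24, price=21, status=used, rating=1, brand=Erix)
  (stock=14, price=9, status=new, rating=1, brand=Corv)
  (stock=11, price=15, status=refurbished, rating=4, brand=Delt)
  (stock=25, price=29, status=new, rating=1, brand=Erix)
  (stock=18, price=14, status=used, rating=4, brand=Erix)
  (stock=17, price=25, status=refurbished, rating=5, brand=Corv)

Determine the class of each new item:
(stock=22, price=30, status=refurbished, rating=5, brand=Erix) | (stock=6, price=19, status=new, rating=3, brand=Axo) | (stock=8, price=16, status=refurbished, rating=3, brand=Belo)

Negative, Positive, Positive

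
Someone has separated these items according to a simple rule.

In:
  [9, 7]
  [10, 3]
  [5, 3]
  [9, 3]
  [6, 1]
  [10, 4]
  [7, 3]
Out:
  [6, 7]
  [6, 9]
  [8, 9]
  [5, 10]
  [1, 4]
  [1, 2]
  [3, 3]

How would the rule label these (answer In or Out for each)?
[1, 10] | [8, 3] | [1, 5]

Out, In, Out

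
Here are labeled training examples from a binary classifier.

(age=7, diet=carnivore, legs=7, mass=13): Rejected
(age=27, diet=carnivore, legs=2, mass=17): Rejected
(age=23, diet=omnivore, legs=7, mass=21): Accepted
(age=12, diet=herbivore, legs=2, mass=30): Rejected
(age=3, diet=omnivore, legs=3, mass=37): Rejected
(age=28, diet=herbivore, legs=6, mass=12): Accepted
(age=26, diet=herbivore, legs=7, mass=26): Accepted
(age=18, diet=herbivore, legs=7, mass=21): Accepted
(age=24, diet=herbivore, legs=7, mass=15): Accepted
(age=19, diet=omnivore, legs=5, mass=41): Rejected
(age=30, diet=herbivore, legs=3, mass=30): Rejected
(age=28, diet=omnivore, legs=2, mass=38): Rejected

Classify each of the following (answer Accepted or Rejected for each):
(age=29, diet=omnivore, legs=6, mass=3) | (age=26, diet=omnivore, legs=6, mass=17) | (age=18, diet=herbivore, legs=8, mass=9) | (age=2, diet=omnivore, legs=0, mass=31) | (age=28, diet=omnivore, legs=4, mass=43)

Accepted, Accepted, Accepted, Rejected, Rejected

Every 'Accepted' example satisfies: age ≥ 12 AND legs ≥ 6. None of the 'Rejected' examples do.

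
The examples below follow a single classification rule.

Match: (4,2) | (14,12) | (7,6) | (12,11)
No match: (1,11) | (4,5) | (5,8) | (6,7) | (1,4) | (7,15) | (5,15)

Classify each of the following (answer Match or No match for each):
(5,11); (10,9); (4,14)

No match, Match, No match

A rule that fits every label: first > second — true of each 'Match' example, false of each 'No match' one.
No match: (5,11), since 5 < 11. Match: (10,9), since 10 > 9. No match: (4,14), since 4 < 14.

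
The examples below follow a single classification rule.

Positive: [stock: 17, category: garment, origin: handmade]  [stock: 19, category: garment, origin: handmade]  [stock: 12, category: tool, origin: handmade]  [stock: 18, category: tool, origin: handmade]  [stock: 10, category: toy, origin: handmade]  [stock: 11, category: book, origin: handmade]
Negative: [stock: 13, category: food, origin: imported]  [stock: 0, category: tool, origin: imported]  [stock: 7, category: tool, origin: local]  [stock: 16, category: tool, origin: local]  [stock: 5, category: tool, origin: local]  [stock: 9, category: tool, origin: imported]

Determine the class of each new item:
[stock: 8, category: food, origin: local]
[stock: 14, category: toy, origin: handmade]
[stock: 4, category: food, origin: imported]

Negative, Positive, Negative

The common property of the 'Positive' items is: origin is handmade. No 'Negative' item has it.
[stock: 8, category: food, origin: local]: Negative (origin is local).
[stock: 14, category: toy, origin: handmade]: Positive (origin is handmade).
[stock: 4, category: food, origin: imported]: Negative (origin is imported).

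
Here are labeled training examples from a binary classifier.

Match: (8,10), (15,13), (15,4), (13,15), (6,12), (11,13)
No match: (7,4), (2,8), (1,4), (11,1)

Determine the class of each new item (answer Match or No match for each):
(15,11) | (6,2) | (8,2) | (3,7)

Match, No match, No match, No match

The simplest hypothesis consistent with all the labels is: sum ≥ 18.
(15,11): 15+11 = 26, checks out → Match. (6,2): 6+2 = 8, does not pass → No match. (8,2): 8+2 = 10, does not pass → No match. (3,7): 3+7 = 10, does not pass → No match.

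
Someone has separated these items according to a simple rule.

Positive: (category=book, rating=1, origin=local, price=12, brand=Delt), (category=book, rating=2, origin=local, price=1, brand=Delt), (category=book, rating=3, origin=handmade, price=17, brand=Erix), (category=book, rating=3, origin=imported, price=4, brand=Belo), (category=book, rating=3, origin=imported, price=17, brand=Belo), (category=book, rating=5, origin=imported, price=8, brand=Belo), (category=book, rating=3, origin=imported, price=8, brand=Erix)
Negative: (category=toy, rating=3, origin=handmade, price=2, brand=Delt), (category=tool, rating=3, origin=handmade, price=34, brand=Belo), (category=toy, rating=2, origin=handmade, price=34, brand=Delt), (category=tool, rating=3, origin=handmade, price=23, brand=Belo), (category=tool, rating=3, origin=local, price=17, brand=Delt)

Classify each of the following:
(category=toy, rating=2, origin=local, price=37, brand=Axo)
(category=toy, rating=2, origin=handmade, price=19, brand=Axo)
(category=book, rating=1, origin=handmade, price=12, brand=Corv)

Comparing the two groups points to one rule — category is book.
Negative: (category=toy, rating=2, origin=local, price=37, brand=Axo), since category is toy. Negative: (category=toy, rating=2, origin=handmade, price=19, brand=Axo), since category is toy. Positive: (category=book, rating=1, origin=handmade, price=12, brand=Corv), since category is book.

Negative, Negative, Positive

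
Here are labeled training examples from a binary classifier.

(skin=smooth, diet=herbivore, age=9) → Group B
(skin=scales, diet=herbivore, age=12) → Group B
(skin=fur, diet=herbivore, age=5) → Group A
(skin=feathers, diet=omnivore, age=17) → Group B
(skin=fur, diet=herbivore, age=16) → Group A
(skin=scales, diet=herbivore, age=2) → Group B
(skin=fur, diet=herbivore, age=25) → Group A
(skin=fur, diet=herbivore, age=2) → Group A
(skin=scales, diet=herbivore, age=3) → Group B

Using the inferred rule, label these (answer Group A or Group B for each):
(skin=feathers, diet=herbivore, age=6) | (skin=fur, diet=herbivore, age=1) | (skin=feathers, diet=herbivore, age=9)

Group B, Group A, Group B

The rule appears to be: skin is fur.
(skin=feathers, diet=herbivore, age=6) — skin is feathers, hence Group B. (skin=fur, diet=herbivore, age=1) — skin is fur, hence Group A. (skin=feathers, diet=herbivore, age=9) — skin is feathers, hence Group B.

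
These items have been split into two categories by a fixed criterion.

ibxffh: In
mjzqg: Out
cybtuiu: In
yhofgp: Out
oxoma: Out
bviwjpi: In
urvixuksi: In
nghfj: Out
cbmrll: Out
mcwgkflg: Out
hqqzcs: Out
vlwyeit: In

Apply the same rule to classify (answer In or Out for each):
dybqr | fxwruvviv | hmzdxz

The pattern is that an item is 'In' exactly when: contains 'i'.
dybqr — no 'i', hence Out. fxwruvviv — has 'i', hence In. hmzdxz — no 'i', hence Out.

Out, In, Out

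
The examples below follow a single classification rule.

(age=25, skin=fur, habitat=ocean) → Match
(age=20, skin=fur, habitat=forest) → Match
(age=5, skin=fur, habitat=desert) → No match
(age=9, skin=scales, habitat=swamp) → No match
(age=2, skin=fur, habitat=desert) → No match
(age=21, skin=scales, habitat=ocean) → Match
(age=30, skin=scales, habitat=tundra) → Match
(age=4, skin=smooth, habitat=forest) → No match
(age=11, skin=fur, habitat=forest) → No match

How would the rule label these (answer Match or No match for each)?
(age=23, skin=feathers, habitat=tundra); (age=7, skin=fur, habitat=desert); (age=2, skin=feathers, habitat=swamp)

One predicate separates the groups cleanly: age ≥ 20.
(age=23, skin=feathers, habitat=tundra): age = 23 — passes, so Match. (age=7, skin=fur, habitat=desert): age = 7 — doesn't match, so No match. (age=2, skin=feathers, habitat=swamp): age = 2 — doesn't match, so No match.

Match, No match, No match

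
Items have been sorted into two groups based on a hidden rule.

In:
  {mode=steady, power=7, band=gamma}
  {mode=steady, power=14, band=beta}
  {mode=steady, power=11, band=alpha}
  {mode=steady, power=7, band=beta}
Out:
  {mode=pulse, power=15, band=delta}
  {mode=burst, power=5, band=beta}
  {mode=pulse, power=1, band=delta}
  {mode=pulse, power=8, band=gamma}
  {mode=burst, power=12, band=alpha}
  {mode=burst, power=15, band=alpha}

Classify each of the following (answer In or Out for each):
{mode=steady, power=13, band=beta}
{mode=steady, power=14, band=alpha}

One predicate separates the groups cleanly: mode is steady.

In, In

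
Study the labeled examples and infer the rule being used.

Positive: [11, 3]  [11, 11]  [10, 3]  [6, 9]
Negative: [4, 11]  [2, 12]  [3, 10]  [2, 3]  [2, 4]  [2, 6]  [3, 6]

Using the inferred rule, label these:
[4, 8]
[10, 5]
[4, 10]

Negative, Positive, Negative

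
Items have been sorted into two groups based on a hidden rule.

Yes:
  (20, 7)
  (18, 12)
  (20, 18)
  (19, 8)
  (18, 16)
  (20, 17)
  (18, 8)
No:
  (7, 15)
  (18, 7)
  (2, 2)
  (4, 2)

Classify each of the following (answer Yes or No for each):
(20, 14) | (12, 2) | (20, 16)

Yes, No, Yes

All 'Yes' examples share one property — sum ≥ 26 — and every 'No' example lacks it.
(20, 14) → 20+14 = 34 → Yes. (12, 2) → 12+2 = 14 → No. (20, 16) → 20+16 = 36 → Yes.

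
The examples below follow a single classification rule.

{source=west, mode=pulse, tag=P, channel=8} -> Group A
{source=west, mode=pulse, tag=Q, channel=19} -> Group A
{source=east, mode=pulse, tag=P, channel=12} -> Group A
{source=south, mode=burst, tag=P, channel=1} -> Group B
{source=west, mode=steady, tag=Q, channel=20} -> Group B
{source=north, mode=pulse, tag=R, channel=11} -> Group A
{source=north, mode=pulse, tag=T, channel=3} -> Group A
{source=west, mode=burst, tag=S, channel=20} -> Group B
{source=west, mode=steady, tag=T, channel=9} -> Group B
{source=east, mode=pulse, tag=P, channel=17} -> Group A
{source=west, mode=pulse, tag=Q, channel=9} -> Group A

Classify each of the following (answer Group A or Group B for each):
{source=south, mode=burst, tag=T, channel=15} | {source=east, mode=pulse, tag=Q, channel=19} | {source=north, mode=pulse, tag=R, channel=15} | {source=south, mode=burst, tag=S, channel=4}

Every 'Group A' example satisfies: mode is pulse. None of the 'Group B' examples do.
{source=south, mode=burst, tag=T, channel=15} → mode is burst → Group B.
{source=east, mode=pulse, tag=Q, channel=19} → mode is pulse → Group A.
{source=north, mode=pulse, tag=R, channel=15} → mode is pulse → Group A.
{source=south, mode=burst, tag=S, channel=4} → mode is burst → Group B.

Group B, Group A, Group A, Group B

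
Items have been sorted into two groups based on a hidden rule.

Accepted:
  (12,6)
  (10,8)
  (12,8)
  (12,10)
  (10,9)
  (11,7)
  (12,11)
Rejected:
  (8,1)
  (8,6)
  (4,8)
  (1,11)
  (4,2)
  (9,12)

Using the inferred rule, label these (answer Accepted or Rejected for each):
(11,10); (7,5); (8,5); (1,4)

All 'Accepted' examples share one property — first ≥ 10 — and every 'Rejected' example lacks it.
(11,10) → first 11 → Accepted. (7,5) → first 7 → Rejected. (8,5) → first 8 → Rejected. (1,4) → first 1 → Rejected.

Accepted, Rejected, Rejected, Rejected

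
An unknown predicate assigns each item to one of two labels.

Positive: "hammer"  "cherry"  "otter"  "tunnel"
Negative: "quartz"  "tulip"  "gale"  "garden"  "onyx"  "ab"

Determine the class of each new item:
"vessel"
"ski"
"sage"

Positive, Negative, Negative

A rule that fits every label: has a double letter — true of each 'Positive' example, false of each 'Negative' one.
"vessel": Positive ('ss' doubled).
"ski": Negative (no doubled letter).
"sage": Negative (no doubled letter).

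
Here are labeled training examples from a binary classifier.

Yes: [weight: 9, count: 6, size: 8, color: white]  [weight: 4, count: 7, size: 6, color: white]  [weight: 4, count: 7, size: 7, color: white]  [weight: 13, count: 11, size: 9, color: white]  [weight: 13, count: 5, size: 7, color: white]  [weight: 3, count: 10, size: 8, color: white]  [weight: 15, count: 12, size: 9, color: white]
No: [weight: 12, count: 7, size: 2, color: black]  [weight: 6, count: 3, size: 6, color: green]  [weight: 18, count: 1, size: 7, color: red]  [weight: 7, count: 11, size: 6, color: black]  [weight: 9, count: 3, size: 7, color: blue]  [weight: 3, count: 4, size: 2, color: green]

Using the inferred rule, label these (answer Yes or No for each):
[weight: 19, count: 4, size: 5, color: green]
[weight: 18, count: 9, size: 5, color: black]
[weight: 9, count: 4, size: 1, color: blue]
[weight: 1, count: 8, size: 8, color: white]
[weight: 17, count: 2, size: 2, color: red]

No, No, No, Yes, No

The distinguishing property — color is white — holds for all the 'Yes' cases and none of the 'No' cases.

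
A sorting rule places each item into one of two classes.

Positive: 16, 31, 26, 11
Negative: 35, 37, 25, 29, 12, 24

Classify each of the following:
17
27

Negative, Negative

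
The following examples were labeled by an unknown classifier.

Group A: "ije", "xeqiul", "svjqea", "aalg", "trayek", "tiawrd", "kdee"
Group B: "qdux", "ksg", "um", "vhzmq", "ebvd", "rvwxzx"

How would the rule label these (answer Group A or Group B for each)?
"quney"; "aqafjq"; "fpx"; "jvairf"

Group A, Group A, Group B, Group A

Rule: has ≥ 2 vowels. This holds for each 'Group A' example and fails for each 'Group B' one.
"quney": Group A (2 vowels).
"aqafjq": Group A (2 vowels).
"fpx": Group B (0 vowels).
"jvairf": Group A (2 vowels).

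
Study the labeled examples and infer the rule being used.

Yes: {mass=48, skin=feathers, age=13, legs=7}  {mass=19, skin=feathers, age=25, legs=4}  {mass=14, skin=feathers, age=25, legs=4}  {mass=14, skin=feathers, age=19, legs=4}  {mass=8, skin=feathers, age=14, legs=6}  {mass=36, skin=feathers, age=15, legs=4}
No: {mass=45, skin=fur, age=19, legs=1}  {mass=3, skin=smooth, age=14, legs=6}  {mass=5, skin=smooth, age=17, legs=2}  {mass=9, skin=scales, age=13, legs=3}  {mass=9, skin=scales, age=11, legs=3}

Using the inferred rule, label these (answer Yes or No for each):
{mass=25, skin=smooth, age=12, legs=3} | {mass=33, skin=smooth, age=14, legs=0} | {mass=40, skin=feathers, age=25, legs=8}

The classifier is using: skin is feathers.
{mass=25, skin=smooth, age=12, legs=3}: skin is smooth — fails this test, so No. {mass=33, skin=smooth, age=14, legs=0}: skin is smooth — fails this test, so No. {mass=40, skin=feathers, age=25, legs=8}: skin is feathers — has this property, so Yes.

No, No, Yes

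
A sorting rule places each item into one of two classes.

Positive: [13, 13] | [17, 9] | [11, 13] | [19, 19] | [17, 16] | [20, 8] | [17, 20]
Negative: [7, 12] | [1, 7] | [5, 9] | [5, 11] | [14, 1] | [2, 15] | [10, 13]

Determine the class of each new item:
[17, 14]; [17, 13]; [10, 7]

Positive, Positive, Negative

Every 'Positive' example satisfies: sum ≥ 24. None of the 'Negative' examples do.
[17, 14]: 17+14 = 31 — matches, so Positive. [17, 13]: 17+13 = 30 — matches, so Positive. [10, 7]: 10+7 = 17 — doesn't qualify, so Negative.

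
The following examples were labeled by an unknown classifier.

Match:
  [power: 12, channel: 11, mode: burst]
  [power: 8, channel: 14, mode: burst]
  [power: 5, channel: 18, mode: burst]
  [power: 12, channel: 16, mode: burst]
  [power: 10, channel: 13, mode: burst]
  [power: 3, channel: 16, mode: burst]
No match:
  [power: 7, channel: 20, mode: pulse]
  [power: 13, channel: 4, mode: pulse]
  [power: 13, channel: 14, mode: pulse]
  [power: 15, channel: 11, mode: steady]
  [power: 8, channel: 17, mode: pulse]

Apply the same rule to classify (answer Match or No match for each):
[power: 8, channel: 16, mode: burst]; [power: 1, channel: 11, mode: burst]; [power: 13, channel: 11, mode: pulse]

Match, Match, No match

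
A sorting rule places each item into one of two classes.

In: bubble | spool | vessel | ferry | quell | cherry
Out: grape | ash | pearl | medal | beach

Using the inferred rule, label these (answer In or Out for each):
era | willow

All 'In' examples share one property — has a double letter — and every 'Out' example lacks it.

Out, In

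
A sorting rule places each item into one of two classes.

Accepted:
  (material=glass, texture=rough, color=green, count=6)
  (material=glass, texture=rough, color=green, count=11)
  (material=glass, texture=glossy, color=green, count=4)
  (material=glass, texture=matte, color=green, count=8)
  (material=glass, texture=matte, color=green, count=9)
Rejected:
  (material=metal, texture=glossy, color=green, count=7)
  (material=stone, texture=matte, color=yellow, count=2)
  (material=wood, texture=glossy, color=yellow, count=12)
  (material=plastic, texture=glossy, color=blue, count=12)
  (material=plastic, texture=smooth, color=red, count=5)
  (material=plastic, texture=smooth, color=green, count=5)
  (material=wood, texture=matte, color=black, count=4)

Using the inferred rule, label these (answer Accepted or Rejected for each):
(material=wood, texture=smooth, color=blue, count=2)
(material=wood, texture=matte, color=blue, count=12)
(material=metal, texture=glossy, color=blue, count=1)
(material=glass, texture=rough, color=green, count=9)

Checking candidate rules against both groups, what survives is: material is glass.
(material=wood, texture=smooth, color=blue, count=2): material is wood, does not pass → Rejected. (material=wood, texture=matte, color=blue, count=12): material is wood, does not pass → Rejected. (material=metal, texture=glossy, color=blue, count=1): material is metal, does not pass → Rejected. (material=glass, texture=rough, color=green, count=9): material is glass, has this property → Accepted.

Rejected, Rejected, Rejected, Accepted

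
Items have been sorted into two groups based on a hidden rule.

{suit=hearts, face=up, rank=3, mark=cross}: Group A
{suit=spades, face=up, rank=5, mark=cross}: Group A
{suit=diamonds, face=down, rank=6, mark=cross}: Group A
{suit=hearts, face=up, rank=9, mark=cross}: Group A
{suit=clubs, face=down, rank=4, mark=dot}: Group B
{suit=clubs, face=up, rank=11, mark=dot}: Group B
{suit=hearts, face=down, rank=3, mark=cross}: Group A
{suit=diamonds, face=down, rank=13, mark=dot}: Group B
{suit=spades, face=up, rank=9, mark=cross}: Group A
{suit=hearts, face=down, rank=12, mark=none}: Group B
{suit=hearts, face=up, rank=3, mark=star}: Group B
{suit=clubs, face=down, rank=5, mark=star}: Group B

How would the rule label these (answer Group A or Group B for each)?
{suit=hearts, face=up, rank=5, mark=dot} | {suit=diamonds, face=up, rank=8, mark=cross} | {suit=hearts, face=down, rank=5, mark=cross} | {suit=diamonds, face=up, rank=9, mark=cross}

The simplest hypothesis consistent with all the labels is: mark is cross.

Group B, Group A, Group A, Group A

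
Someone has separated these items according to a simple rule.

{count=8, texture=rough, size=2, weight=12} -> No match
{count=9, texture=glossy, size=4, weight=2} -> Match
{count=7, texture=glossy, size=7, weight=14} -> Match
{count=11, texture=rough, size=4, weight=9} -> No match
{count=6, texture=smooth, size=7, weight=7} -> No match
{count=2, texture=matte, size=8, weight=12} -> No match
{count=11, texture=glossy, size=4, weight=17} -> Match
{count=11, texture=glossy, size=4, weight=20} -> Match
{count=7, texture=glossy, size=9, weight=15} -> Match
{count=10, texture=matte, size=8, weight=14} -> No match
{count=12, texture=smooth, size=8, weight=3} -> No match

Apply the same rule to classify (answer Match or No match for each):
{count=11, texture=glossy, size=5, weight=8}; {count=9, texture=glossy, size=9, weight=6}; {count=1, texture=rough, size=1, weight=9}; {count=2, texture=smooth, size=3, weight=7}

One predicate separates the groups cleanly: texture is glossy.
Match: {count=11, texture=glossy, size=5, weight=8}, since texture is glossy.
Match: {count=9, texture=glossy, size=9, weight=6}, since texture is glossy.
No match: {count=1, texture=rough, size=1, weight=9}, since texture is rough.
No match: {count=2, texture=smooth, size=3, weight=7}, since texture is smooth.

Match, Match, No match, No match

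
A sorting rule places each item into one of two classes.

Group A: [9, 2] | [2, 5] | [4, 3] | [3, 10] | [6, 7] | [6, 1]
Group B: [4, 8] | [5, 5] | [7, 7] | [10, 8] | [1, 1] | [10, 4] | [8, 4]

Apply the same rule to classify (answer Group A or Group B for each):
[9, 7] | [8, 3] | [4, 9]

Group B, Group A, Group A

Looking at the examples, the only property every 'Group A' case has and every 'Group B' case lacks is: sum is odd.
Group B: [9, 7], since 9+7 = 16.
Group A: [8, 3], since 8+3 = 11.
Group A: [4, 9], since 4+9 = 13.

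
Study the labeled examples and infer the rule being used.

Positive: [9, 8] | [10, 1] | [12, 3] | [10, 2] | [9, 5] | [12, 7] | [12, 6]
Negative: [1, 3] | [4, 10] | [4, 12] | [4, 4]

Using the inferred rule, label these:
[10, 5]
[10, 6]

Positive, Positive

'Positive' ⟺ first > second.
[10, 5]: 10 > 5 — qualifies, so Positive. [10, 6]: 10 > 6 — qualifies, so Positive.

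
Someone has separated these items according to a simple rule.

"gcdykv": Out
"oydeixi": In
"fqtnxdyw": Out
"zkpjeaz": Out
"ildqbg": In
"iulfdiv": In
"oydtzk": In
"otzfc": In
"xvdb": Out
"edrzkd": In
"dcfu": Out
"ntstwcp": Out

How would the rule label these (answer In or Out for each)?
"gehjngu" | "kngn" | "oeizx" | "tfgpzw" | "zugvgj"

All 'In' examples share one property — starts with a vowel — and every 'Out' example lacks it.

Out, Out, In, Out, Out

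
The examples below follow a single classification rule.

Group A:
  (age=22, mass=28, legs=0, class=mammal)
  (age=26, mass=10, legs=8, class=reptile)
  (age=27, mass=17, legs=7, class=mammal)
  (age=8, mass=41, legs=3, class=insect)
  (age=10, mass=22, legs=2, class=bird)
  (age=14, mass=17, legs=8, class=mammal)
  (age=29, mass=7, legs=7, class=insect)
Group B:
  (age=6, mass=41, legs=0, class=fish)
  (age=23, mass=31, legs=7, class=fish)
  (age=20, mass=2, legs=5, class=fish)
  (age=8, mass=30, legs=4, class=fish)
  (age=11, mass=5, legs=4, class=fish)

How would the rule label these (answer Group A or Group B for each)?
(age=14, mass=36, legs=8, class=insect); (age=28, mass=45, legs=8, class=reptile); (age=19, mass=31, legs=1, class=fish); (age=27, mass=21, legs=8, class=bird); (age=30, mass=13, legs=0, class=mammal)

Rule: class is not fish. This holds for each 'Group A' example and fails for each 'Group B' one.
(age=14, mass=36, legs=8, class=insect): Group A (class is insect).
(age=28, mass=45, legs=8, class=reptile): Group A (class is reptile).
(age=19, mass=31, legs=1, class=fish): Group B (class is fish).
(age=27, mass=21, legs=8, class=bird): Group A (class is bird).
(age=30, mass=13, legs=0, class=mammal): Group A (class is mammal).

Group A, Group A, Group B, Group A, Group A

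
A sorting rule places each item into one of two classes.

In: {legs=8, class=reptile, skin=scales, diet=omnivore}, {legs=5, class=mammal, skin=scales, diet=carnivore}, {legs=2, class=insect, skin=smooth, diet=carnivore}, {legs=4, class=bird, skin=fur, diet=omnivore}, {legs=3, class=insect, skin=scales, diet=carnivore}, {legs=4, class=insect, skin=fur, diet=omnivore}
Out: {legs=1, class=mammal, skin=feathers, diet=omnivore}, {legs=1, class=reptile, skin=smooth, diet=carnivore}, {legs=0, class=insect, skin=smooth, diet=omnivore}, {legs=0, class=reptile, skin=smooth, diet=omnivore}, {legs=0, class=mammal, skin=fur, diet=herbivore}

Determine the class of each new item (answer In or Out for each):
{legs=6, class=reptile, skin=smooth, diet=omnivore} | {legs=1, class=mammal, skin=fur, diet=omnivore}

'In' ⟺ legs ≥ 2.
In: {legs=6, class=reptile, skin=smooth, diet=omnivore}, since legs = 6.
Out: {legs=1, class=mammal, skin=fur, diet=omnivore}, since legs = 1.

In, Out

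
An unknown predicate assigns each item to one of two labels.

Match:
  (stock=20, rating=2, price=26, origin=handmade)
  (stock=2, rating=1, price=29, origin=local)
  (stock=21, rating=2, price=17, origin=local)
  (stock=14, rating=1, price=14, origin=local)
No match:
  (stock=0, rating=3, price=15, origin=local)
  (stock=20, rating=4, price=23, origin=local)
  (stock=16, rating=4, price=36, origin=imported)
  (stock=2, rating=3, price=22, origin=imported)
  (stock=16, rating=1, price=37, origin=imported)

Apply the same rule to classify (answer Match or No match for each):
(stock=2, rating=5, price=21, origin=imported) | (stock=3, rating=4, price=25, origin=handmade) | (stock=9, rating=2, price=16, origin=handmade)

A rule that fits every label: rating ≤ 2 AND price ≤ 29 — true of each 'Match' example, false of each 'No match' one.
(stock=2, rating=5, price=21, origin=imported): rating = 5, price = 21 — does not pass, so No match. (stock=3, rating=4, price=25, origin=handmade): rating = 4, price = 25 — does not pass, so No match. (stock=9, rating=2, price=16, origin=handmade): rating = 2, price = 16 — matches, so Match.

No match, No match, Match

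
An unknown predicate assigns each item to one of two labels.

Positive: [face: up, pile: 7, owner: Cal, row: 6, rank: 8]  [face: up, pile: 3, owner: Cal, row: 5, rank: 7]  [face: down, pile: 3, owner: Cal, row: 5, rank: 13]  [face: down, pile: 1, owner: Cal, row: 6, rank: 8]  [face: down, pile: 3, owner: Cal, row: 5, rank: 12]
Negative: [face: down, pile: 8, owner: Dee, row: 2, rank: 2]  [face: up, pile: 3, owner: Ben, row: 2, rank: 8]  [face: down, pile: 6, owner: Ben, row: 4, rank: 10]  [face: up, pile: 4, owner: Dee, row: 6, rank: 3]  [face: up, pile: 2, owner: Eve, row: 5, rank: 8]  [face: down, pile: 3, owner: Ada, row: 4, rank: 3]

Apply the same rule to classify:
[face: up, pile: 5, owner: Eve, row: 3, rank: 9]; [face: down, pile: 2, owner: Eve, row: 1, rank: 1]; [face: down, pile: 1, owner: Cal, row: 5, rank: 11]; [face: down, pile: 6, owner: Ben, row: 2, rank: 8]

Rule: owner is Cal. This holds for each 'Positive' example and fails for each 'Negative' one.
[face: up, pile: 5, owner: Eve, row: 3, rank: 9] — owner is Eve, hence Negative.
[face: down, pile: 2, owner: Eve, row: 1, rank: 1] — owner is Eve, hence Negative.
[face: down, pile: 1, owner: Cal, row: 5, rank: 11] — owner is Cal, hence Positive.
[face: down, pile: 6, owner: Ben, row: 2, rank: 8] — owner is Ben, hence Negative.

Negative, Negative, Positive, Negative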